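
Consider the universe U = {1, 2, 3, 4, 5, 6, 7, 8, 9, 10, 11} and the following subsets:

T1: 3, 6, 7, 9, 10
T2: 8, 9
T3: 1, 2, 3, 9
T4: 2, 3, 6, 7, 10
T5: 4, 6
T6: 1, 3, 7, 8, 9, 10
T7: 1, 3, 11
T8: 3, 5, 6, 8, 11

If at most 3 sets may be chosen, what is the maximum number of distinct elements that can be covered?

Choosing T1, T3, T8 covers {1, 2, 3, 5, 6, 7, 8, 9, 10, 11} — 10 elements.
No choice of 3 sets does better; here 4 is left uncovered.

10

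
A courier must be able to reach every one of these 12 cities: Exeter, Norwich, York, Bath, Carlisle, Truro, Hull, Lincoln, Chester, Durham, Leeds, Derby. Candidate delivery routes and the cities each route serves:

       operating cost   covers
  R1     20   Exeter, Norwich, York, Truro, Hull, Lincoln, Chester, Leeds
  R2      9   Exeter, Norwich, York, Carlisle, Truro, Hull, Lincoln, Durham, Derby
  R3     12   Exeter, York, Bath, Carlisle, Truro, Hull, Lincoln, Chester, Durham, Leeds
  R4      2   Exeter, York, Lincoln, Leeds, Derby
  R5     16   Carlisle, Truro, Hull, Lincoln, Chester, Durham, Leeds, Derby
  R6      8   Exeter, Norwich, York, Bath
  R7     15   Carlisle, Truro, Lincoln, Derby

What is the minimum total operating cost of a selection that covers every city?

21

R2, R3 cover every city at operating cost 9 + 12 = 21.
Any cover uses at least 2 routes; among all covering selections none totals below 21.
Greedy by coverage-per-operating cost would pick R4, R2, R3 for 23 — worse than the optimum 21.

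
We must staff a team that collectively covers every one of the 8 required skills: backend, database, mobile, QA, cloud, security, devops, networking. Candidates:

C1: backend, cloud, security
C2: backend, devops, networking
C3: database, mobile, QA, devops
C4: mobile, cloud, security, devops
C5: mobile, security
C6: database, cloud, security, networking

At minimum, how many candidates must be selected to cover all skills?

C1, C2, C3 together cover {backend, database, mobile, QA, cloud, security, devops, networking} — every skill.
No 2 of the 6 candidates cover everything (all 15 pairs fall short), so 3 is minimum.

3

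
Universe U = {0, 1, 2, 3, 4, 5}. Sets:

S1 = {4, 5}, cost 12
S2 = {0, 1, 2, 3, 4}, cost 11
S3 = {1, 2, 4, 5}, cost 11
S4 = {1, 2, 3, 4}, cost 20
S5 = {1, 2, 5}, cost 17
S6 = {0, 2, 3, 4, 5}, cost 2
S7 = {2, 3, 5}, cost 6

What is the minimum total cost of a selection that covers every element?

13

S2, S6 cover every element at cost 11 + 2 = 13.
Any cover uses at least 2 sets; among all covering selections none totals below 13.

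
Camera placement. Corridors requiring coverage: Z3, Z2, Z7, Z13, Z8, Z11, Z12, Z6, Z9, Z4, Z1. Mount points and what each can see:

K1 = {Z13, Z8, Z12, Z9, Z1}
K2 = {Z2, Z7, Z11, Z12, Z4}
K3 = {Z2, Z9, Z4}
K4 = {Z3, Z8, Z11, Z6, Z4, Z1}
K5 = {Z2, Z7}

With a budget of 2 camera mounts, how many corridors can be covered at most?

Choosing K1, K2 covers {Z2, Z7, Z13, Z8, Z11, Z12, Z9, Z4, Z1} — 9 corridors.
No choice of 2 camera mounts does better; here Z3, Z6 are left uncovered.

9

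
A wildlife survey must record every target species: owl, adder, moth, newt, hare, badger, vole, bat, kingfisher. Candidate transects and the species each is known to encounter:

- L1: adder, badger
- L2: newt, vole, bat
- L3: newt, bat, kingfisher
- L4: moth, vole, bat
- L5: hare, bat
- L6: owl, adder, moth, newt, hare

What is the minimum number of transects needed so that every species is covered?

4

L1, L2, L3, L6 together cover {owl, adder, moth, newt, hare, badger, vole, bat, kingfisher} — every species.
No 3 of the 6 transects cover everything (all 20 triples fall short), so 4 is minimum.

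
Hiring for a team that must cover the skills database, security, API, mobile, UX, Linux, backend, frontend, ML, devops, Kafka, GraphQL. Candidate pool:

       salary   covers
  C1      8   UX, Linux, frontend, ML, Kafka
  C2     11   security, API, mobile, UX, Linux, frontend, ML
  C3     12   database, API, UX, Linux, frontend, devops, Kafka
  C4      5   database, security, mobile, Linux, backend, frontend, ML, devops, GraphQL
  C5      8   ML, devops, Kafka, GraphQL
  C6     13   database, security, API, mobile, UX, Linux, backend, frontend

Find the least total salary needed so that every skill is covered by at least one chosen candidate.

C3, C4 cover every skill at salary 12 + 5 = 17.
Any cover uses at least 2 candidates; among all covering selections none totals below 17.
Greedy by coverage-per-salary would pick C4, C1, C2 for 24 — worse than the optimum 17.

17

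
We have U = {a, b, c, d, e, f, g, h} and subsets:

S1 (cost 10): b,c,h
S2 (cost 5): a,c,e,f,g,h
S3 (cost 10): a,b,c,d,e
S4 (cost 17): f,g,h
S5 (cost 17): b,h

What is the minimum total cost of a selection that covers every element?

15

S2, S3 cover every element at cost 5 + 10 = 15.
Any cover uses at least 2 sets; among all covering selections none totals below 15.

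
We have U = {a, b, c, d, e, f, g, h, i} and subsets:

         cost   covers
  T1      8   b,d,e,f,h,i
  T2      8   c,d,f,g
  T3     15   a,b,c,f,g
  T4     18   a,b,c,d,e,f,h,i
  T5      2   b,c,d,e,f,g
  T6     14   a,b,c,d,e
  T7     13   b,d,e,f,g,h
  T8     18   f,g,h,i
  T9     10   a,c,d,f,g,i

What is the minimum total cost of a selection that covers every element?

T1, T9 cover every element at cost 8 + 10 = 18.
Any cover uses at least 2 sets; among all covering selections none totals below 18.

18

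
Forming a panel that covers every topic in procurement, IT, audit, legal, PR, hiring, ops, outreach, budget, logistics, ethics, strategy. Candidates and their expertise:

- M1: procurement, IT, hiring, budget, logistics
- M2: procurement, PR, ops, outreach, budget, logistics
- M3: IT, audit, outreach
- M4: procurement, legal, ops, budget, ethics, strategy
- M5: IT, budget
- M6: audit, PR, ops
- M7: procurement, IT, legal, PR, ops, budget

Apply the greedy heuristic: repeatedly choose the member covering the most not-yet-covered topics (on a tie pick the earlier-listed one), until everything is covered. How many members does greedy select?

4

Pick 1: M2 covers 6 new topics (procurement, PR, ops, outreach, budget, logistics).
Pick 2: M4 covers 3 new topics (legal, ethics, strategy).
Pick 3: M1 covers 2 new topics (IT, hiring).
Pick 4: M3 covers 1 new topics (audit).
Greedy uses 4 members.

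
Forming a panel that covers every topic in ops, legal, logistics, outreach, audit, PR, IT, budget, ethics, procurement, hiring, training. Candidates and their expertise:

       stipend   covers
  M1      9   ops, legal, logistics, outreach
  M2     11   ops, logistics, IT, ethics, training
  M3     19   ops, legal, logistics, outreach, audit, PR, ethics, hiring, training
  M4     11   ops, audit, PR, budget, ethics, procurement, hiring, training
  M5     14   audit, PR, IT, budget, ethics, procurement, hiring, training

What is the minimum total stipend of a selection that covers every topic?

M1, M5 cover every topic at stipend 9 + 14 = 23.
Any cover uses at least 2 members; among all covering selections none totals below 23.
Greedy by coverage-per-stipend would pick M4, M1, M2 for 31 — worse than the optimum 23.

23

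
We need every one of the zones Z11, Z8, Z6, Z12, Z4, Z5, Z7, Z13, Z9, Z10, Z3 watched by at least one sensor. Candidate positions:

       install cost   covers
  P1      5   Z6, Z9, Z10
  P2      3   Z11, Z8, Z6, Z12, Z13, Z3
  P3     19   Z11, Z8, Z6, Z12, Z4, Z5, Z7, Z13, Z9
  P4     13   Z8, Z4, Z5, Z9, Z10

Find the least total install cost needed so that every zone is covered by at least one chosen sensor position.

P1, P2, P3 cover every zone at install cost 5 + 3 + 19 = 27.
Any cover uses at least 3 sensor positions; among all covering selections none totals below 27.

27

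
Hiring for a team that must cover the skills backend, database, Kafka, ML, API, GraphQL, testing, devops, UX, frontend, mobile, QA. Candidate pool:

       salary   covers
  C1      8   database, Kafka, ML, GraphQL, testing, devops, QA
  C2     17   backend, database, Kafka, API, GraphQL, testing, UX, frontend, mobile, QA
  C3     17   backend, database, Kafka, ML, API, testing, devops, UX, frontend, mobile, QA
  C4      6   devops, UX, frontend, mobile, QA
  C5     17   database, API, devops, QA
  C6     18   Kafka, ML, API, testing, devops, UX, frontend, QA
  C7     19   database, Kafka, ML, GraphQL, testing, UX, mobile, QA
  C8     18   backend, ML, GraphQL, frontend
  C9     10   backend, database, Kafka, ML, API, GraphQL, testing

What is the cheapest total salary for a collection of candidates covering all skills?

C4, C9 cover every skill at salary 6 + 10 = 16.
Any cover uses at least 2 candidates; among all covering selections none totals below 16.
Greedy by coverage-per-salary would pick C1, C4, C9 for 24 — worse than the optimum 16.

16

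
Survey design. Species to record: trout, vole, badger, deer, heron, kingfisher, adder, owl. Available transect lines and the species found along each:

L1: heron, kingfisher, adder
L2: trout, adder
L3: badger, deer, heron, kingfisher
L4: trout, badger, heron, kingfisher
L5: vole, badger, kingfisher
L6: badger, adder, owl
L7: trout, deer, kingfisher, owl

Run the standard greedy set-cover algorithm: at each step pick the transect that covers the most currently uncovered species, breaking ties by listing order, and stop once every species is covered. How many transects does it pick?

4

Pick 1: L3 covers 4 new species (badger, deer, heron, kingfisher).
Pick 2: L2 covers 2 new species (trout, adder).
Pick 3: L5 covers 1 new species (vole).
Pick 4: L6 covers 1 new species (owl).
Greedy uses 4 transects. (The true minimum is 3.)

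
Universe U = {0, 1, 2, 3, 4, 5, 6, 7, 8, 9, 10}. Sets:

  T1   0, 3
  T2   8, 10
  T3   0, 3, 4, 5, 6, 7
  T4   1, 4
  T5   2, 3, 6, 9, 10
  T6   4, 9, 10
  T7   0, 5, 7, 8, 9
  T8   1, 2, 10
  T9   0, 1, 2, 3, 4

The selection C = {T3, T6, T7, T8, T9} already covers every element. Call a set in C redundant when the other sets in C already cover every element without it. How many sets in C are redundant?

3

Drop T3: 6 uncovered — not redundant.
Drop T6: the rest still cover every element — redundant.
Drop T7: 8 uncovered — not redundant.
Drop T8: the rest still cover every element — redundant.
Drop T9: the rest still cover every element — redundant.
3 redundant: T6, T8, T9.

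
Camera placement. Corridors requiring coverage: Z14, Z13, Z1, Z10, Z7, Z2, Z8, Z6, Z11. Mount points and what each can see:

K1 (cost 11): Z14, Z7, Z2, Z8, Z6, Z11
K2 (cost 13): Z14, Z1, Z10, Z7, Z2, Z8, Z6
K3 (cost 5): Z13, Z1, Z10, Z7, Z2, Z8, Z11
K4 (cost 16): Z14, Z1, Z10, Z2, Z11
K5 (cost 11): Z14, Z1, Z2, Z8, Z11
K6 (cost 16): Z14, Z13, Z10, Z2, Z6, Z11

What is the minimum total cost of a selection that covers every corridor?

K1, K3 cover every corridor at cost 11 + 5 = 16.
Any cover uses at least 2 camera mounts; among all covering selections none totals below 16.

16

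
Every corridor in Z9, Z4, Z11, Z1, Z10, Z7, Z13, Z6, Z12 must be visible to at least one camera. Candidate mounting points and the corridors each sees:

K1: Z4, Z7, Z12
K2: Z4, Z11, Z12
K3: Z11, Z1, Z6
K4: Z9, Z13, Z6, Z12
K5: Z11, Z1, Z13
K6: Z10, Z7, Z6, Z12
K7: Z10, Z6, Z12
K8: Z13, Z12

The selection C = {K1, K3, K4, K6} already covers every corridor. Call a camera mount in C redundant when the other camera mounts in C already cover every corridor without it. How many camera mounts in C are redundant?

Drop K1: Z4 uncovered — not redundant.
Drop K3: Z11, Z1 uncovered — not redundant.
Drop K4: Z9, Z13 uncovered — not redundant.
Drop K6: Z10 uncovered — not redundant.
None of the camera mounts in C is redundant.

0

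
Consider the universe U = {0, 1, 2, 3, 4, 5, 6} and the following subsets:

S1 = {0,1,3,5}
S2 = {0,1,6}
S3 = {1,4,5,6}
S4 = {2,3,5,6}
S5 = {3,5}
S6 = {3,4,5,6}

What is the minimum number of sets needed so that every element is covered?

3

S1, S3, S4 together cover {0, 1, 2, 3, 4, 5, 6} — every element.
No 2 of the 6 sets cover everything (all 15 pairs fall short), so 3 is minimum.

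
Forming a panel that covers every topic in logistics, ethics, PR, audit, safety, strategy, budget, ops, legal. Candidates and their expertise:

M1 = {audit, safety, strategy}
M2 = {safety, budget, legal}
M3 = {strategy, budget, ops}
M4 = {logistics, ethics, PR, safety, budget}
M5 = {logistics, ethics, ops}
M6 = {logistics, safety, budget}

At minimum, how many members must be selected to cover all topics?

M1, M2, M3, M4 together cover {logistics, ethics, PR, audit, safety, strategy, budget, ops, legal} — every topic.
No 3 of the 6 members cover everything (all 20 triples fall short), so 4 is minimum.

4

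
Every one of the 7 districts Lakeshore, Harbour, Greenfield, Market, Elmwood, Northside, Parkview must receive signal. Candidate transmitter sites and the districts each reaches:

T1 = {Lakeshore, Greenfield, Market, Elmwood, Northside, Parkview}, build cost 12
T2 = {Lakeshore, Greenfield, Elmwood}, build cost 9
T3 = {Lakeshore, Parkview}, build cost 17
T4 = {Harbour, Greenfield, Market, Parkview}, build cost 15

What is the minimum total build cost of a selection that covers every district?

27

T1, T4 cover every district at build cost 12 + 15 = 27.
Any cover uses at least 2 transmitter sites; among all covering selections none totals below 27.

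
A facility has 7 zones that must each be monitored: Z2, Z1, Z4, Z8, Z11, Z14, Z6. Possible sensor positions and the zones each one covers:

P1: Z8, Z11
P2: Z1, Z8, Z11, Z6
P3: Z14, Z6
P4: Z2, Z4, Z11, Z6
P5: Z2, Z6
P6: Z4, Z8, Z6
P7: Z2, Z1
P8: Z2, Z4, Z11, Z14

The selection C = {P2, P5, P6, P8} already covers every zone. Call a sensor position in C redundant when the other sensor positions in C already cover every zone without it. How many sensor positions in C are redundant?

Drop P2: Z1 uncovered — not redundant.
Drop P5: the rest still cover every zone — redundant.
Drop P6: the rest still cover every zone — redundant.
Drop P8: Z14 uncovered — not redundant.
2 redundant: P5, P6.

2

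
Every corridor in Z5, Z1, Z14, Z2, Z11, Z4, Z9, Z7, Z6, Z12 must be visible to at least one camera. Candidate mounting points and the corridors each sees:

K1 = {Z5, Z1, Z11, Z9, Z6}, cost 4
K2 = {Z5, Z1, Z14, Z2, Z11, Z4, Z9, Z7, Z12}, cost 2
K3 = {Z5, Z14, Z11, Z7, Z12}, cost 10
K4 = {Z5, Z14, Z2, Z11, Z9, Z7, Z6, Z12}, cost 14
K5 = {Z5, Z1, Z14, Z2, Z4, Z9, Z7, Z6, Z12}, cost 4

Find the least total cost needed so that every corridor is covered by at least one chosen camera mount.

6

K1, K2 cover every corridor at cost 4 + 2 = 6.
Any cover uses at least 2 camera mounts; among all covering selections none totals below 6.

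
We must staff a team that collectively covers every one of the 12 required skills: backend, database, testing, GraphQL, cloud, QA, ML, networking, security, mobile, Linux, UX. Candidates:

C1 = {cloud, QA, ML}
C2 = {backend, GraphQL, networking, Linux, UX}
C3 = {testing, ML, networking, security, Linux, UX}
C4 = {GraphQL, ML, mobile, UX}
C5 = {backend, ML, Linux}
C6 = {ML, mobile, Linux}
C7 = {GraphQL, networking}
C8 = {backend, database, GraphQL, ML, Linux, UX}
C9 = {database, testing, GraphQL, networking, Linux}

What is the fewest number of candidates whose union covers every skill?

4

C1, C3, C4, C8 together cover {backend, database, testing, GraphQL, cloud, QA, ML, networking, security, mobile, Linux, UX} — every skill.
No 3 of the 9 candidates cover everything (all 84 triples fall short), so 4 is minimum.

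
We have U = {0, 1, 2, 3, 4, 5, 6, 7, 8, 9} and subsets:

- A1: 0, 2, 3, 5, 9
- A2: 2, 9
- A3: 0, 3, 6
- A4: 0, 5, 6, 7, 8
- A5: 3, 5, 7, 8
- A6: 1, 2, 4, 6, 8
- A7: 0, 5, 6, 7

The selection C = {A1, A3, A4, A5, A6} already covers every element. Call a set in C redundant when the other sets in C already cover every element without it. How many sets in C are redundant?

Drop A1: 9 uncovered — not redundant.
Drop A3: the rest still cover every element — redundant.
Drop A4: the rest still cover every element — redundant.
Drop A5: the rest still cover every element — redundant.
Drop A6: 1, 4 uncovered — not redundant.
3 redundant: A3, A4, A5.

3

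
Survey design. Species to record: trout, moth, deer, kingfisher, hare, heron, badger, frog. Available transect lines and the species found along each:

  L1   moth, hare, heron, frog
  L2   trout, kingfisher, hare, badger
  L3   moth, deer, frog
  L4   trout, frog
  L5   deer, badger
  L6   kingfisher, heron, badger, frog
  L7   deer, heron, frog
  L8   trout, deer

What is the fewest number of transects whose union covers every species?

L1, L2, L3 together cover {trout, moth, deer, kingfisher, hare, heron, badger, frog} — every species.
No 2 of the 8 transects cover everything (all 28 pairs fall short), so 3 is minimum.

3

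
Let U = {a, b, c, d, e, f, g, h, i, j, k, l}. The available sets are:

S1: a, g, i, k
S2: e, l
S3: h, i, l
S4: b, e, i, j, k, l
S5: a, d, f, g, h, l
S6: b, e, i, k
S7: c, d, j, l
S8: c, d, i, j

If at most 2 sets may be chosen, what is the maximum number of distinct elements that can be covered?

Choosing S4, S5 covers {a, b, d, e, f, g, h, i, j, k, l} — 11 elements.
No choice of 2 sets does better; here c is left uncovered.

11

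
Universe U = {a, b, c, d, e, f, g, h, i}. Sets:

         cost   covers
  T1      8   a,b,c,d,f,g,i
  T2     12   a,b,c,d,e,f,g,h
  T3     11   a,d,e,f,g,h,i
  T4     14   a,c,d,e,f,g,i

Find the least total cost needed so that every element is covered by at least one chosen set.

19

T1, T3 cover every element at cost 8 + 11 = 19.
Any cover uses at least 2 sets; among all covering selections none totals below 19.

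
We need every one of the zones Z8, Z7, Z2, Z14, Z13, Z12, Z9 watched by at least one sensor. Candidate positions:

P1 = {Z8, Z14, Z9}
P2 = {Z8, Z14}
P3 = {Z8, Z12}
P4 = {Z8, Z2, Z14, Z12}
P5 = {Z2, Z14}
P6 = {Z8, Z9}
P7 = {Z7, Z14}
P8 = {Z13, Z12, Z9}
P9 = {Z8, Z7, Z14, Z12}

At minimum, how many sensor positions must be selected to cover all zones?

P4, P7, P8 together cover {Z8, Z7, Z2, Z14, Z13, Z12, Z9} — every zone.
No 2 of the 9 sensor positions cover everything (all 36 pairs fall short), so 3 is minimum.

3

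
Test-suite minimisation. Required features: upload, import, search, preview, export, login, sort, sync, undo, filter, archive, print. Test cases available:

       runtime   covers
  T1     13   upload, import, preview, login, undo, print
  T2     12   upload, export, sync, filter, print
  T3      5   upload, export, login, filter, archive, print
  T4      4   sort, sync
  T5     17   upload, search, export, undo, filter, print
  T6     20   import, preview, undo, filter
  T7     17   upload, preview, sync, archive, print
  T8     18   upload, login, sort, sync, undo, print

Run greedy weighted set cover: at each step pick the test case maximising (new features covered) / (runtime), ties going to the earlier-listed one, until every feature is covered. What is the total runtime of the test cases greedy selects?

39

Pick 1: T3 adds 6 new (upload, export, login, filter, archive, print) at runtime 5 (ratio 6/5).
Pick 2: T4 adds 2 new (sort, sync) at runtime 4 (ratio 2/4).
Pick 3: T1 adds 3 new (import, preview, undo) at runtime 13 (ratio 3/13).
Pick 4: T5 adds 1 new (search) at runtime 17 (ratio 1/17).
Greedy total runtime: 5 + 4 + 13 + 17 = 39.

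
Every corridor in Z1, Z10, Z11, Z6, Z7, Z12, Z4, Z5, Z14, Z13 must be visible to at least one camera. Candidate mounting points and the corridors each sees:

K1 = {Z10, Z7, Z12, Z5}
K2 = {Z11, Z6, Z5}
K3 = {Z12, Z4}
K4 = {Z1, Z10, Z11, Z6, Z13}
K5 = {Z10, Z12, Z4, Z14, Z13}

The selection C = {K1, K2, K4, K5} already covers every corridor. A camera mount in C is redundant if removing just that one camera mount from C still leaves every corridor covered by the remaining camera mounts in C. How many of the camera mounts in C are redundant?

1

Drop K1: Z7 uncovered — not redundant.
Drop K2: the rest still cover every corridor — redundant.
Drop K4: Z1 uncovered — not redundant.
Drop K5: Z4, Z14 uncovered — not redundant.
1 redundant: K2.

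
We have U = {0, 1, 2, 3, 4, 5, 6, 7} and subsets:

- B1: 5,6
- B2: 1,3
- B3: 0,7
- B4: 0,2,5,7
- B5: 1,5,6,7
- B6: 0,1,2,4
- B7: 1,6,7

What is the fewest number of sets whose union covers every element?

3

B2, B5, B6 together cover {0, 1, 2, 3, 4, 5, 6, 7} — every element.
No 2 of the 7 sets cover everything (all 21 pairs fall short), so 3 is minimum.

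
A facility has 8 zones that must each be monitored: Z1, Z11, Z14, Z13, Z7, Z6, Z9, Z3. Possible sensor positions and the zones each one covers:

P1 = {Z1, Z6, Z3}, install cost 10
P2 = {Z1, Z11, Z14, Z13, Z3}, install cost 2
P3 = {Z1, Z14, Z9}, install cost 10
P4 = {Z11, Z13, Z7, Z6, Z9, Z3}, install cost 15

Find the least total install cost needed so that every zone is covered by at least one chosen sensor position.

P2, P4 cover every zone at install cost 2 + 15 = 17.
Any cover uses at least 2 sensor positions; among all covering selections none totals below 17.

17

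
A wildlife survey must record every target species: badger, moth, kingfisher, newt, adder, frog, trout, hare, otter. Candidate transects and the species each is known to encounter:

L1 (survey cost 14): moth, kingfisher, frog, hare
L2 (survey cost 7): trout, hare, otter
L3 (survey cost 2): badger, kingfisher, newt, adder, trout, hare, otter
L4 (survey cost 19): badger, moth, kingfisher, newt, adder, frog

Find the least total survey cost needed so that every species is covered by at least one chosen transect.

L1, L3 cover every species at survey cost 14 + 2 = 16.
Any cover uses at least 2 transects; among all covering selections none totals below 16.

16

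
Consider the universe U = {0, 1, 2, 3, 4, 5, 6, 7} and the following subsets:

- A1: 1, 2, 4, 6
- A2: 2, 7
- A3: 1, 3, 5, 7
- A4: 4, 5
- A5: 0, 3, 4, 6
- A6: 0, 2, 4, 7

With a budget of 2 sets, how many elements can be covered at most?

Choosing A1, A3 covers {1, 2, 3, 4, 5, 6, 7} — 7 elements.
No choice of 2 sets does better; here 0 is left uncovered.

7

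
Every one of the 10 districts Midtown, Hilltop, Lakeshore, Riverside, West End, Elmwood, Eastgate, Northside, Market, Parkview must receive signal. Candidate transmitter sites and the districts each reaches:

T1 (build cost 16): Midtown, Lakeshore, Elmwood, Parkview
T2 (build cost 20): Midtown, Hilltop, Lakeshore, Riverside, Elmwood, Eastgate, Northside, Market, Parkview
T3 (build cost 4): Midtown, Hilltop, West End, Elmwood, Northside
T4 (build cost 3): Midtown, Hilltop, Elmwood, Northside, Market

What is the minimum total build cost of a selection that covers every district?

T2, T3 cover every district at build cost 20 + 4 = 24.
Any cover uses at least 2 transmitter sites; among all covering selections none totals below 24.
Greedy by coverage-per-build cost would pick T4, T3, T2 for 27 — worse than the optimum 24.

24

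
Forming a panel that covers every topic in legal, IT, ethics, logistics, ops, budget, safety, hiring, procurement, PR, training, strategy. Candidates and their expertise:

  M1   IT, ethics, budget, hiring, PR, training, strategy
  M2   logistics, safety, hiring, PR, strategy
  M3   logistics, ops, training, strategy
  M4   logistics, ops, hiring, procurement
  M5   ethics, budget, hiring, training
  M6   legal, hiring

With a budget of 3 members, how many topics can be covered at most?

11

Choosing M1, M2, M4 covers {IT, ethics, logistics, ops, budget, safety, hiring, procurement, PR, training, strategy} — 11 topics.
No choice of 3 members does better; here legal is left uncovered.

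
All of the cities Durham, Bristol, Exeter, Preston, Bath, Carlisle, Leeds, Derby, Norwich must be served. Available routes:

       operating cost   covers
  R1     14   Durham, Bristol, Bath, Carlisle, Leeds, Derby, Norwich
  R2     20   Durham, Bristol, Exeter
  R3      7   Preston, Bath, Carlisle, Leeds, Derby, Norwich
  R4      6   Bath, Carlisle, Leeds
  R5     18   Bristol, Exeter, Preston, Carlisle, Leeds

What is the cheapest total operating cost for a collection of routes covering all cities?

27

R2, R3 cover every city at operating cost 20 + 7 = 27.
Any cover uses at least 2 routes; among all covering selections none totals below 27.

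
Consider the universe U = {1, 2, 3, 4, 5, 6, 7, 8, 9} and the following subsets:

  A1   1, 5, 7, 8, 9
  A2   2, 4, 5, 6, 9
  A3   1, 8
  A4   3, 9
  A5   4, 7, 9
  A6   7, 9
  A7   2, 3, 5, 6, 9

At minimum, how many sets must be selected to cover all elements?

A1, A2, A4 together cover {1, 2, 3, 4, 5, 6, 7, 8, 9} — every element.
No 2 of the 7 sets cover everything (all 21 pairs fall short), so 3 is minimum.

3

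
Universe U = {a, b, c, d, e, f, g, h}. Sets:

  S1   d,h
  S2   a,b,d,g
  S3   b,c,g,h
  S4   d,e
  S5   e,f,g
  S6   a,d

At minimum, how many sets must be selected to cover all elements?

S2, S3, S5 together cover {a, b, c, d, e, f, g, h} — every element.
No 2 of the 6 sets cover everything (all 15 pairs fall short), so 3 is minimum.

3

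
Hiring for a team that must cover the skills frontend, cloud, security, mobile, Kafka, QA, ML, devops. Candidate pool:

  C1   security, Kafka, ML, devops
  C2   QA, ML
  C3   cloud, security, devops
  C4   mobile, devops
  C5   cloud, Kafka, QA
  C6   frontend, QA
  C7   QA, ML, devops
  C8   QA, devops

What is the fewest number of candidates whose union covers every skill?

4

C1, C3, C4, C6 together cover {frontend, cloud, security, mobile, Kafka, QA, ML, devops} — every skill.
No 3 of the 8 candidates cover everything (all 56 triples fall short), so 4 is minimum.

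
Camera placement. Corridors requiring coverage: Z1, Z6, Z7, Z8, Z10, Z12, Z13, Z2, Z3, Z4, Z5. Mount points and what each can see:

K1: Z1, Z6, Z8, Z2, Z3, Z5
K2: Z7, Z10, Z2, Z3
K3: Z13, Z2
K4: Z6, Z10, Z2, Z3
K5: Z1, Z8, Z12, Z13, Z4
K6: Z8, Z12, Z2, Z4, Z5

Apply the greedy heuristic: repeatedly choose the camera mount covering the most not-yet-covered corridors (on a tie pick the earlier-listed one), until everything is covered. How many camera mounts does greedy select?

3

Pick 1: K1 covers 6 new corridors (Z1, Z6, Z8, Z2, Z3, Z5).
Pick 2: K5 covers 3 new corridors (Z12, Z13, Z4).
Pick 3: K2 covers 2 new corridors (Z7, Z10).
Greedy uses 3 camera mounts.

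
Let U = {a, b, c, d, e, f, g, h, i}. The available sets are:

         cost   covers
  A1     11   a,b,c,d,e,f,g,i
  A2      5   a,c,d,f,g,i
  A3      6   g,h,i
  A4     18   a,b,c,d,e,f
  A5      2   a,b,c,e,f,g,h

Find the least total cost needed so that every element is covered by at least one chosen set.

7

A2, A5 cover every element at cost 5 + 2 = 7.
Any cover uses at least 2 sets; among all covering selections none totals below 7.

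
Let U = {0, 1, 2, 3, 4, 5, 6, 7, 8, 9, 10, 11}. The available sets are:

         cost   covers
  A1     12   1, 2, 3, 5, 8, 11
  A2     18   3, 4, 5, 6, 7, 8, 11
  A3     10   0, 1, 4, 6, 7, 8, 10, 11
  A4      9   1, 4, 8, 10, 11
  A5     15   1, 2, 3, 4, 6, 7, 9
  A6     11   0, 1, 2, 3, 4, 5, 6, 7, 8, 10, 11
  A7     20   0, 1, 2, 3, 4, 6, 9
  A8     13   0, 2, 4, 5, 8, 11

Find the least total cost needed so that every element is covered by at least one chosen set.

26

A5, A6 cover every element at cost 15 + 11 = 26.
Any cover uses at least 2 sets; among all covering selections none totals below 26.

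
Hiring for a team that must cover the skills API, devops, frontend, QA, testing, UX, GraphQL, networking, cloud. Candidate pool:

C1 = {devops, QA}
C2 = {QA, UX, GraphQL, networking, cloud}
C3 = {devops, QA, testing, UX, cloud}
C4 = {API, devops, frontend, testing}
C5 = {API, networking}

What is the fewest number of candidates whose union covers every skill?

C2, C4 together cover {API, devops, frontend, QA, testing, UX, GraphQL, networking, cloud} — every skill.
No single candidate contains all 9 skills, so 2 is optimal.

2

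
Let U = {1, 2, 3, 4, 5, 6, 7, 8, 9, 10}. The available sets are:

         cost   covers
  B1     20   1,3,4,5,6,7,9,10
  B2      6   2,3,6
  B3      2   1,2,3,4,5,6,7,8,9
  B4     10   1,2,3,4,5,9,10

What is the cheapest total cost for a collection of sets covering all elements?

12

B3, B4 cover every element at cost 2 + 10 = 12.
Any cover uses at least 2 sets; among all covering selections none totals below 12.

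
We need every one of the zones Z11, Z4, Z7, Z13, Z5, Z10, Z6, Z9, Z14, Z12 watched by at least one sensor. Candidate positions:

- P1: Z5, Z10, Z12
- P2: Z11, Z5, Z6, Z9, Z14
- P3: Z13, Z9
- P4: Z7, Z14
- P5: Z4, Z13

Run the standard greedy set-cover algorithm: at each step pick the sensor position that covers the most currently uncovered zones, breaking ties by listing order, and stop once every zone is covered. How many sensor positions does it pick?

Pick 1: P2 covers 5 new zones (Z11, Z5, Z6, Z9, Z14).
Pick 2: P1 covers 2 new zones (Z10, Z12).
Pick 3: P5 covers 2 new zones (Z4, Z13).
Pick 4: P4 covers 1 new zones (Z7).
Greedy uses 4 sensor positions.

4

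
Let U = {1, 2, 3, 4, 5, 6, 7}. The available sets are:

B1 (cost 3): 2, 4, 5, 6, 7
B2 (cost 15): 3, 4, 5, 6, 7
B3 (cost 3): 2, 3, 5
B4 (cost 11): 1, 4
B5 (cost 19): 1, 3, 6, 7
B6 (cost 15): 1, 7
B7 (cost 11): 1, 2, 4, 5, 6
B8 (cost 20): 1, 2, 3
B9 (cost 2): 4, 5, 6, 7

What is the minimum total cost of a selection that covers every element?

B3, B4, B9 cover every element at cost 3 + 11 + 2 = 16.
Any cover uses at least 2 sets; among all covering selections none totals below 16.

16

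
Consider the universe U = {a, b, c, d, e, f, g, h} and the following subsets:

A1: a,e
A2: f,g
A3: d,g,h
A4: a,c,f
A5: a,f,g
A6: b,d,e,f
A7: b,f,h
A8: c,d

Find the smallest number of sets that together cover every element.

A3, A4, A6 together cover {a, b, c, d, e, f, g, h} — every element.
No 2 of the 8 sets cover everything (all 28 pairs fall short), so 3 is minimum.

3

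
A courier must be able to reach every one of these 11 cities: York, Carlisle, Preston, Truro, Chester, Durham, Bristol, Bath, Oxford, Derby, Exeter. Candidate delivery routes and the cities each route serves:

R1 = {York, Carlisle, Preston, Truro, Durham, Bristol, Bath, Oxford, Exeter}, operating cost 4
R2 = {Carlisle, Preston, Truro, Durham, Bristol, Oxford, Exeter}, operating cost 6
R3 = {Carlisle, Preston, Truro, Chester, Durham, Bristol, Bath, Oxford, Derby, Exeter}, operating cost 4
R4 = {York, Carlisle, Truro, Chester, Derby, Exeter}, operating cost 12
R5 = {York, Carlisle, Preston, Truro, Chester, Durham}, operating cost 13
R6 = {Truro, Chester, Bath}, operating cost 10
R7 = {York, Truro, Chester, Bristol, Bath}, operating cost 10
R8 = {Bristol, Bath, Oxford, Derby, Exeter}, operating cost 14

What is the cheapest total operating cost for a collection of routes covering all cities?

8

R1, R3 cover every city at operating cost 4 + 4 = 8.
Any cover uses at least 2 routes; among all covering selections none totals below 8.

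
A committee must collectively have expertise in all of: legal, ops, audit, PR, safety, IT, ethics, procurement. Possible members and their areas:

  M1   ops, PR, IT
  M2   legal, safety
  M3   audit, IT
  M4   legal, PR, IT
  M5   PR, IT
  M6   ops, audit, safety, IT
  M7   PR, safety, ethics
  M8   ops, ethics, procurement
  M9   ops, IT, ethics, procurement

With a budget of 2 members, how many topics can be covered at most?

Choosing M2, M9 covers {legal, ops, safety, IT, ethics, procurement} — 6 topics.
No choice of 2 members does better; here audit, PR are left uncovered.

6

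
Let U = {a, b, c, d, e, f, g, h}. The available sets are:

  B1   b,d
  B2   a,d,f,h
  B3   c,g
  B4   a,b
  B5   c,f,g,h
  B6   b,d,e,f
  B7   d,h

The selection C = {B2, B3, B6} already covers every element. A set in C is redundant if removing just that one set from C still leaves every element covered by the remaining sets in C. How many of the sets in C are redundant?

0

Drop B2: a, h uncovered — not redundant.
Drop B3: c, g uncovered — not redundant.
Drop B6: b, e uncovered — not redundant.
None of the sets in C is redundant.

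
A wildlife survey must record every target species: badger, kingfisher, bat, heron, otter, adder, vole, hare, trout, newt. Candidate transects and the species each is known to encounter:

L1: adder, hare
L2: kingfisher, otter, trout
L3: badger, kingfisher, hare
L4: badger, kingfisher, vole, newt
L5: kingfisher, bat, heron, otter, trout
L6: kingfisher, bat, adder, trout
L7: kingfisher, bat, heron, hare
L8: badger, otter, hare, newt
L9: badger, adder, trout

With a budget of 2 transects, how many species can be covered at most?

Choosing L4, L5 covers {badger, kingfisher, bat, heron, otter, vole, trout, newt} — 8 species.
No choice of 2 transects does better; here adder, hare are left uncovered.

8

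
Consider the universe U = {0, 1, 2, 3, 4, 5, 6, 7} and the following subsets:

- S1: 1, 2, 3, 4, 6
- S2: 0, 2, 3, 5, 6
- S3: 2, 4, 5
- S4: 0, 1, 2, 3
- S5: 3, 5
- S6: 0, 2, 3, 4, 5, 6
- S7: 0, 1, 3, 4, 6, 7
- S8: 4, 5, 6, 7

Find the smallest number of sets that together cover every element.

S2, S7 together cover {0, 1, 2, 3, 4, 5, 6, 7} — every element.
No single set contains all 8 elements, so 2 is optimal.

2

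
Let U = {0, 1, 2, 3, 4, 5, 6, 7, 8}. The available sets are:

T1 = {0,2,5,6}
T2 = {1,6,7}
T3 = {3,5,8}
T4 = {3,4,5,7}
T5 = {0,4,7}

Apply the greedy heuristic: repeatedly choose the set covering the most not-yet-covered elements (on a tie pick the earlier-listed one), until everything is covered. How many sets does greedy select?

Pick 1: T1 covers 4 new elements (0, 2, 5, 6).
Pick 2: T4 covers 3 new elements (3, 4, 7).
Pick 3: T2 covers 1 new elements (1).
Pick 4: T3 covers 1 new elements (8).
Greedy uses 4 sets.

4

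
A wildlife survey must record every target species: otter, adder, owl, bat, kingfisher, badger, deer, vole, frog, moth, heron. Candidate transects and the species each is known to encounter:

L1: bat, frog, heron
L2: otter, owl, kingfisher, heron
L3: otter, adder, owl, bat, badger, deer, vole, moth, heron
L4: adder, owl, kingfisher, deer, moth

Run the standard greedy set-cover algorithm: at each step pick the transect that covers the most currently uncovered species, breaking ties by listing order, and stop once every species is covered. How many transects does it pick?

Pick 1: L3 covers 9 new species (otter, adder, owl, bat, badger, deer, vole, moth, heron).
Pick 2: L1 covers 1 new species (frog).
Pick 3: L2 covers 1 new species (kingfisher).
Greedy uses 3 transects.

3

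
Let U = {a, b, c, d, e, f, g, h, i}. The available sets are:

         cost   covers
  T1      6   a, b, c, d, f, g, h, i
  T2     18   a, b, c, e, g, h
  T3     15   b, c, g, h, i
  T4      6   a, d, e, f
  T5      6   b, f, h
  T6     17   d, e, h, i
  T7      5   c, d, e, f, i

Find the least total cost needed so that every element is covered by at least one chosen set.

11

T1, T7 cover every element at cost 6 + 5 = 11.
Any cover uses at least 2 sets; among all covering selections none totals below 11.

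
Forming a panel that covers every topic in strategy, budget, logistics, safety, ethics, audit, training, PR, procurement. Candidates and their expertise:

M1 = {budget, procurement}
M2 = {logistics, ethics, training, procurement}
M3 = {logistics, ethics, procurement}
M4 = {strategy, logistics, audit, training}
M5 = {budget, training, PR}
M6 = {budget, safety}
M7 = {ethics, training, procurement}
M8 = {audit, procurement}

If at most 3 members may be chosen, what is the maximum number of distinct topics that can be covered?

8

Choosing M2, M4, M5 covers {strategy, budget, logistics, ethics, audit, training, PR, procurement} — 8 topics.
No choice of 3 members does better; here safety is left uncovered.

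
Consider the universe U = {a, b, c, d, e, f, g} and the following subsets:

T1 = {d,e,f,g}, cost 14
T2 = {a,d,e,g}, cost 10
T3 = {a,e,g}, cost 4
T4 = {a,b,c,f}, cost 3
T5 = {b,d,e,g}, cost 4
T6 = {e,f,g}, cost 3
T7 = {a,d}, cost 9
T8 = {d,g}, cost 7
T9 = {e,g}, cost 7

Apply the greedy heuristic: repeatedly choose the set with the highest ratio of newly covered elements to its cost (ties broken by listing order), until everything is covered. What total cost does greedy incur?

Pick 1: T4 adds 4 new (a, b, c, f) at cost 3 (ratio 4/3).
Pick 2: T5 adds 3 new (d, e, g) at cost 4 (ratio 3/4).
Greedy total cost: 3 + 4 = 7.

7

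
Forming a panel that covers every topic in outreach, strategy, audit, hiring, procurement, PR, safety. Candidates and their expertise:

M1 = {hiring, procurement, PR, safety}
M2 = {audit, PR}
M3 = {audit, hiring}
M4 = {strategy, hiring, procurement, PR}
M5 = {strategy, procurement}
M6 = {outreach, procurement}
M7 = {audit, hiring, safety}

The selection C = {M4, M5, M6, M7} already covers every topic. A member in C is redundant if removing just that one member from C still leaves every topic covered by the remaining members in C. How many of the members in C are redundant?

1

Drop M4: PR uncovered — not redundant.
Drop M5: the rest still cover every topic — redundant.
Drop M6: outreach uncovered — not redundant.
Drop M7: audit, safety uncovered — not redundant.
1 redundant: M5.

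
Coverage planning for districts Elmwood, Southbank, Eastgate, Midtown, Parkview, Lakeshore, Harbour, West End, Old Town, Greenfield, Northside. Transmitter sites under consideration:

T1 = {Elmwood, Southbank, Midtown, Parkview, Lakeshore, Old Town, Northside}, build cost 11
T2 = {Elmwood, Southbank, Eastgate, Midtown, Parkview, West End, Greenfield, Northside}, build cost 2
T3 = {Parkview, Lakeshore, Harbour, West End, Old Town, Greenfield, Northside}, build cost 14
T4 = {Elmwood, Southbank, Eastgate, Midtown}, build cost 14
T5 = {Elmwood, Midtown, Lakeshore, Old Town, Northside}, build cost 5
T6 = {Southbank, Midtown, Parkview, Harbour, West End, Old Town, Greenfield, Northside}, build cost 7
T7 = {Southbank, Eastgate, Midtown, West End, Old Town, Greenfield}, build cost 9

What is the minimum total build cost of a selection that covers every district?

T2, T5, T6 cover every district at build cost 2 + 5 + 7 = 14.
Any cover uses at least 2 transmitter sites; among all covering selections none totals below 14.

14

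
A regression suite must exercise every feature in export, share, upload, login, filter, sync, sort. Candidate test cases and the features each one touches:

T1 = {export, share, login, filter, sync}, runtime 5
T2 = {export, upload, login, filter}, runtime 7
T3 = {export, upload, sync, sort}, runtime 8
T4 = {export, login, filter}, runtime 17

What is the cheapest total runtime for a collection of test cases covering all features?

T1, T3 cover every feature at runtime 5 + 8 = 13.
Any cover uses at least 2 test cases; among all covering selections none totals below 13.

13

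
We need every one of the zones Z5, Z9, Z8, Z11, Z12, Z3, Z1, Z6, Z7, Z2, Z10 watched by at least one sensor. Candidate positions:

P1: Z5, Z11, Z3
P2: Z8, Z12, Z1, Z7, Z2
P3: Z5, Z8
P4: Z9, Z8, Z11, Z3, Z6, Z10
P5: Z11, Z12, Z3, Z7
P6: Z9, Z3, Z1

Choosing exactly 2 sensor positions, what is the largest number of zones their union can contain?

10

Choosing P2, P4 covers {Z9, Z8, Z11, Z12, Z3, Z1, Z6, Z7, Z2, Z10} — 10 zones.
No choice of 2 sensor positions does better; here Z5 is left uncovered.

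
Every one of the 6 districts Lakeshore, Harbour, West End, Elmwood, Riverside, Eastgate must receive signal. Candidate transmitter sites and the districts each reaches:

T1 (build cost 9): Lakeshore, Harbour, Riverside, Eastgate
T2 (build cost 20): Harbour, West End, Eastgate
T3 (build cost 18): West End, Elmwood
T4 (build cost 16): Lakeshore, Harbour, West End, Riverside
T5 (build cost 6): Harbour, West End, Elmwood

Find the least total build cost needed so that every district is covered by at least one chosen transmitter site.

T1, T5 cover every district at build cost 9 + 6 = 15.
Any cover uses at least 2 transmitter sites; among all covering selections none totals below 15.

15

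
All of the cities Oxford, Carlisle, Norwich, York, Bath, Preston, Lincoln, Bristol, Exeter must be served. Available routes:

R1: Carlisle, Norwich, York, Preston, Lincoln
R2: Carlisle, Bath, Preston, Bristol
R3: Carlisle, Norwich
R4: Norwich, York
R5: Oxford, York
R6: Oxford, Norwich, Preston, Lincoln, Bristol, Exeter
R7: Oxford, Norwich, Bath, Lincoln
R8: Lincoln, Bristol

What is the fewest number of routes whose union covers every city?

3

R1, R2, R6 together cover {Oxford, Carlisle, Norwich, York, Bath, Preston, Lincoln, Bristol, Exeter} — every city.
No 2 of the 8 routes cover everything (all 28 pairs fall short), so 3 is minimum.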